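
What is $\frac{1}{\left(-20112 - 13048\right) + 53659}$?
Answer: $\frac{1}{20499} \approx 4.8783 \cdot 10^{-5}$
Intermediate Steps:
$\frac{1}{\left(-20112 - 13048\right) + 53659} = \frac{1}{-33160 + 53659} = \frac{1}{20499}$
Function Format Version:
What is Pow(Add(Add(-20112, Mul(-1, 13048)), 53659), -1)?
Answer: Rational(1, 20499) ≈ 4.8783e-5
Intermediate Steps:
Pow(Add(Add(-20112, Mul(-1, 13048)), 53659), -1) = Pow(Add(Add(-20112, -13048), 53659), -1) = Pow(Add(-33160, 53659), -1) = Pow(20499, -1) = Rational(1, 20499)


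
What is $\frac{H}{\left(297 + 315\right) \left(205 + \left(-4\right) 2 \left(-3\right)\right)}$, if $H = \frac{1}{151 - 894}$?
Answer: $- \frac{1}{104129964} \approx -9.6034 \cdot 10^{-9}$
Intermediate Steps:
$H = - \frac{1}{743}$ ($H = \frac{1}{-743} = - \frac{1}{743} \approx -0.0013459$)
$\frac{H}{\left(297 + 315\right) \left(205 + \left(-4\right) 2 \left(-3\right)\right)} = - \frac{1}{743 \left(297 + 315\right) \left(205 + \left(-4\right) 2 \left(-3\right)\right)} = - \frac{1}{743 \cdot 612 \left(205 - -24\right)} = - \frac{1}{743 \cdot 612 \left(205 + 24\right)} = - \frac{1}{743 \cdot 612 \cdot 229} = - \frac{1}{743 \cdot 140148} = \left(- \frac{1}{743}\right) \frac{1}{140148} = - \frac{1}{104129964}$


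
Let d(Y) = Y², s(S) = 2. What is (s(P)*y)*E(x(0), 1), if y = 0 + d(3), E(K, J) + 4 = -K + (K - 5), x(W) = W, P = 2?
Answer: -162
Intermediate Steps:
E(K, J) = -9 (E(K, J) = -4 + (-K + (K - 5)) = -4 + (-K + (-5 + K)) = -4 - 5 = -9)
y = 9 (y = 0 + 3² = 0 + 9 = 9)
(s(P)*y)*E(x(0), 1) = (2*9)*(-9) = 18*(-9) = -162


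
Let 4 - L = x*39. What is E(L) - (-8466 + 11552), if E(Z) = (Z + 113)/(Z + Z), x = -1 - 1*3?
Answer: -987247/320 ≈ -3085.1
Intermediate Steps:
x = -4 (x = -1 - 3 = -4)
L = 160 (L = 4 - (-4)*39 = 4 - 1*(-156) = 4 + 156 = 160)
E(Z) = (113 + Z)/(2*Z) (E(Z) = (113 + Z)/((2*Z)) = (113 + Z)*(1/(2*Z)) = (113 + Z)/(2*Z))
E(L) - (-8466 + 11552) = (1/2)*(113 + 160)/160 - (-8466 + 11552) = (1/2)*(1/160)*273 - 1*3086 = 273/320 - 3086 = -987247/320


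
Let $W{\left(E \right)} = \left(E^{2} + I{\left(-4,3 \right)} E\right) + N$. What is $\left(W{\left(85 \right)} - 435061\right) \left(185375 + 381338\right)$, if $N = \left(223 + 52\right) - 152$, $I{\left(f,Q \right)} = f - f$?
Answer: $-242390517369$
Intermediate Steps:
$I{\left(f,Q \right)} = 0$
$N = 123$ ($N = 275 - 152 = 123$)
$W{\left(E \right)} = 123 + E^{2}$ ($W{\left(E \right)} = \left(E^{2} + 0 E\right) + 123 = \left(E^{2} + 0\right) + 123 = E^{2} + 123 = 123 + E^{2}$)
$\left(W{\left(85 \right)} - 435061\right) \left(185375 + 381338\right) = \left(\left(123 + 85^{2}\right) - 435061\right) \left(185375 + 381338\right) = \left(\left(123 + 7225\right) - 435061\right) 566713 = \left(7348 - 435061\right) 566713 = \left(-427713\right) 566713 = -242390517369$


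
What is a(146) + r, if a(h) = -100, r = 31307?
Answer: 31207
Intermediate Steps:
a(146) + r = -100 + 31307 = 31207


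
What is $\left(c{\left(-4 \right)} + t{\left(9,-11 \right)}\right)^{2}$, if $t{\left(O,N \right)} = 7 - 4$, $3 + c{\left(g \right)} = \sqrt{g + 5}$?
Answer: $1$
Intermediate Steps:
$c{\left(g \right)} = -3 + \sqrt{5 + g}$ ($c{\left(g \right)} = -3 + \sqrt{g + 5} = -3 + \sqrt{5 + g}$)
$t{\left(O,N \right)} = 3$
$\left(c{\left(-4 \right)} + t{\left(9,-11 \right)}\right)^{2} = \left(\left(-3 + \sqrt{5 - 4}\right) + 3\right)^{2} = \left(\left(-3 + \sqrt{1}\right) + 3\right)^{2} = \left(\left(-3 + 1\right) + 3\right)^{2} = \left(-2 + 3\right)^{2} = 1^{2} = 1$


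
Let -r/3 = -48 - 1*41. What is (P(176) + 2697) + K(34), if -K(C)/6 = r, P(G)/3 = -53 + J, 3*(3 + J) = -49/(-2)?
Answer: 1903/2 ≈ 951.50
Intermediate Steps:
J = 31/6 (J = -3 + (-49/(-2))/3 = -3 + (-49*(-½))/3 = -3 + (⅓)*(49/2) = -3 + 49/6 = 31/6 ≈ 5.1667)
r = 267 (r = -3*(-48 - 1*41) = -3*(-48 - 41) = -3*(-89) = 267)
P(G) = -287/2 (P(G) = 3*(-53 + 31/6) = 3*(-287/6) = -287/2)
K(C) = -1602 (K(C) = -6*267 = -1602)
(P(176) + 2697) + K(34) = (-287/2 + 2697) - 1602 = 5107/2 - 1602 = 1903/2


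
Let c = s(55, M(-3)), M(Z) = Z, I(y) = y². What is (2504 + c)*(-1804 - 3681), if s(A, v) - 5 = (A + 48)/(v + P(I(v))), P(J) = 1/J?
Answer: -352723895/26 ≈ -1.3566e+7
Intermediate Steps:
P(J) = 1/J
s(A, v) = 5 + (48 + A)/(v + v⁻²) (s(A, v) = 5 + (A + 48)/(v + 1/(v²)) = 5 + (48 + A)/(v + v⁻²))
c = -797/26 (c = (5 + (-3)²*(48 + 55 + 5*(-3)))/(1 + (-3)³) = (5 + 9*(48 + 55 - 15))/(1 - 27) = (5 + 9*88)/(-26) = -(5 + 792)/26 = -1/26*797 = -797/26 ≈ -30.654)
(2504 + c)*(-1804 - 3681) = (2504 - 797/26)*(-1804 - 3681) = (64307/26)*(-5485) = -352723895/26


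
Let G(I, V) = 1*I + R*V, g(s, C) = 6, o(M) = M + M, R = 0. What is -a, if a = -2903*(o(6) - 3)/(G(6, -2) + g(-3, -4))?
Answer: 8709/4 ≈ 2177.3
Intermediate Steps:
o(M) = 2*M
G(I, V) = I (G(I, V) = 1*I + 0*V = I + 0 = I)
a = -8709/4 (a = -2903*(2*6 - 3)/(6 + 6) = -2903*(12 - 3)/12 = -26127/12 = -2903*¾ = -8709/4 ≈ -2177.3)
-a = -1*(-8709/4) = 8709/4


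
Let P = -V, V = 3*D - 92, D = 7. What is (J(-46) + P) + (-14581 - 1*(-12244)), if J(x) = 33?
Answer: -2233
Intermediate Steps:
V = -71 (V = 3*7 - 92 = 21 - 92 = -71)
P = 71 (P = -1*(-71) = 71)
(J(-46) + P) + (-14581 - 1*(-12244)) = (33 + 71) + (-14581 - 1*(-12244)) = 104 + (-14581 + 12244) = 104 - 2337 = -2233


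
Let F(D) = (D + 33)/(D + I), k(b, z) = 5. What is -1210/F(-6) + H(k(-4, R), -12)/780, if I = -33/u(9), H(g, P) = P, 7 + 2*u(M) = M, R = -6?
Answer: 1022441/585 ≈ 1747.8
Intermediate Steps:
u(M) = -7/2 + M/2
I = -33 (I = -33/(-7/2 + (½)*9) = -33/(-7/2 + 9/2) = -33/1 = -33*1 = -33)
F(D) = (33 + D)/(-33 + D) (F(D) = (D + 33)/(D - 33) = (33 + D)/(-33 + D))
-1210/F(-6) + H(k(-4, R), -12)/780 = -1210*(-33 - 6)/(33 - 6) - 12/780 = -1210/(27/(-39)) - 12*1/780 = -1210/((-1/39*27)) - 1/65 = -1210/(-9/13) - 1/65 = -1210*(-13/9) - 1/65 = 15730/9 - 1/65 = 1022441/585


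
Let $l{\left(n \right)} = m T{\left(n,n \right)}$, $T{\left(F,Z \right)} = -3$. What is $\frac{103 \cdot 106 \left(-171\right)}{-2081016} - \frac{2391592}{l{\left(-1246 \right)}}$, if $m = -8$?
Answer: $- \frac{34561780625}{346836} \approx -99649.0$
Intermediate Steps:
$l{\left(n \right)} = 24$ ($l{\left(n \right)} = \left(-8\right) \left(-3\right) = 24$)
$\frac{103 \cdot 106 \left(-171\right)}{-2081016} - \frac{2391592}{l{\left(-1246 \right)}} = \frac{103 \cdot 106 \left(-171\right)}{-2081016} - \frac{2391592}{24} = 10918 \left(-171\right) \left(- \frac{1}{2081016}\right) - \frac{298949}{3} = \left(-1866978\right) \left(- \frac{1}{2081016}\right) - \frac{298949}{3} = \frac{103721}{115612} - \frac{298949}{3} = - \frac{34561780625}{346836}$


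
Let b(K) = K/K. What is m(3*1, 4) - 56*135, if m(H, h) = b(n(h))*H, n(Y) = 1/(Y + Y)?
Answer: -7557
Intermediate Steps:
n(Y) = 1/(2*Y)
b(K) = 1
m(H, h) = H (m(H, h) = 1*H = H)
m(3*1, 4) - 56*135 = 3*1 - 56*135 = 3 - 7560 = -7557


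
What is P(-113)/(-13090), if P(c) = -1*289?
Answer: 17/770 ≈ 0.022078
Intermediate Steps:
P(c) = -289
P(-113)/(-13090) = -289/(-13090) = -289*(-1/13090) = 17/770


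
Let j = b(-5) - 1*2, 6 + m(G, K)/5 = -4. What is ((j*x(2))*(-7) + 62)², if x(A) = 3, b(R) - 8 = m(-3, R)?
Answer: 972196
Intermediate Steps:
m(G, K) = -50 (m(G, K) = -30 + 5*(-4) = -30 - 20 = -50)
b(R) = -42 (b(R) = 8 - 50 = -42)
j = -44 (j = -42 - 1*2 = -42 - 2 = -44)
((j*x(2))*(-7) + 62)² = (-44*3*(-7) + 62)² = (-132*(-7) + 62)² = (924 + 62)² = 986² = 972196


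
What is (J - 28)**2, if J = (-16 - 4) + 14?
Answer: 1156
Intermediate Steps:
J = -6 (J = -20 + 14 = -6)
(J - 28)**2 = (-6 - 28)**2 = (-34)**2 = 1156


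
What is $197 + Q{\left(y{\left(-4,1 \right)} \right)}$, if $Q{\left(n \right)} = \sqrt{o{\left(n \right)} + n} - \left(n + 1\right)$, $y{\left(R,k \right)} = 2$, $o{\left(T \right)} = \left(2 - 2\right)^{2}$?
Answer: $194 + \sqrt{2} \approx 195.41$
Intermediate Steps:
$o{\left(T \right)} = 0$ ($o{\left(T \right)} = 0^{2} = 0$)
$Q{\left(n \right)} = -1 + \sqrt{n} - n$ ($Q{\left(n \right)} = \sqrt{0 + n} - \left(n + 1\right) = \sqrt{n} - \left(1 + n\right) = -1 + \sqrt{n} - n$)
$197 + Q{\left(y{\left(-4,1 \right)} \right)} = 197 - \left(3 - \sqrt{2}\right) = 194 + \sqrt{2}$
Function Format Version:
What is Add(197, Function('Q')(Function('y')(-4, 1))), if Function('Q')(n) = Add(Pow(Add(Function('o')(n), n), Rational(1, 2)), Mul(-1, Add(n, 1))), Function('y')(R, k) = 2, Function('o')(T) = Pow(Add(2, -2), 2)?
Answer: Add(194, Pow(2, Rational(1, 2))) ≈ 195.41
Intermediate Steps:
Function('o')(T) = 0 (Function('o')(T) = Pow(0, 2) = 0)
Function('Q')(n) = Add(-1, Pow(n, Rational(1, 2)), Mul(-1, n)) (Function('Q')(n) = Add(Pow(Add(0, n), Rational(1, 2)), Mul(-1, Add(n, 1))) = Add(Pow(n, Rational(1, 2)), Mul(-1, Add(1, n))) = Add(Pow(n, Rational(1, 2)), Add(-1, Mul(-1, n))) = Add(-1, Pow(n, Rational(1, 2)), Mul(-1, n)))
Add(197, Function('Q')(Function('y')(-4, 1))) = Add(197, Add(-1, Pow(2, Rational(1, 2)), Mul(-1, 2))) = Add(197, Add(-1, Pow(2, Rational(1, 2)), -2)) = Add(197, Add(-3, Pow(2, Rational(1, 2)))) = Add(194, Pow(2, Rational(1, 2)))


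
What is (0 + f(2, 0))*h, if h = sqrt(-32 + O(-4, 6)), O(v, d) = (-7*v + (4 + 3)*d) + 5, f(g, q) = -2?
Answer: -2*sqrt(43) ≈ -13.115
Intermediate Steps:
O(v, d) = 5 - 7*v + 7*d (O(v, d) = (-7*v + 7*d) + 5 = 5 - 7*v + 7*d)
h = sqrt(43) (h = sqrt(-32 + (5 - 7*(-4) + 7*6)) = sqrt(-32 + (5 + 28 + 42)) = sqrt(-32 + 75) = sqrt(43) ≈ 6.5574)
(0 + f(2, 0))*h = (0 - 2)*sqrt(43) = -2*sqrt(43)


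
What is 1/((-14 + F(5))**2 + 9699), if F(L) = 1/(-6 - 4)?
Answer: 100/989781 ≈ 0.00010103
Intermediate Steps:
F(L) = -1/10 (F(L) = 1/(-10) = -1/10)
1/((-14 + F(5))**2 + 9699) = 1/((-14 - 1/10)**2 + 9699) = 1/((-141/10)**2 + 9699) = 1/(19881/100 + 9699) = 1/(989781/100) = 100/989781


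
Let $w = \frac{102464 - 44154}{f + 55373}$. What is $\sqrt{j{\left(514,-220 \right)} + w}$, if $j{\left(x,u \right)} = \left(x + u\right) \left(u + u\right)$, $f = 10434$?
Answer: $\frac{i \sqrt{807330230}}{79} \approx 359.67 i$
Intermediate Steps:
$w = \frac{70}{79}$ ($w = \frac{102464 - 44154}{10434 + 55373} = \frac{58310}{65807} = 58310 \cdot \frac{1}{65807} = \frac{70}{79} \approx 0.88608$)
$j{\left(x,u \right)} = 2 u \left(u + x\right)$ ($j{\left(x,u \right)} = \left(u + x\right) 2 u = 2 u \left(u + x\right)$)
$\sqrt{j{\left(514,-220 \right)} + w} = \sqrt{2 \left(-220\right) \left(-220 + 514\right) + \frac{70}{79}} = \sqrt{2 \left(-220\right) 294 + \frac{70}{79}} = \sqrt{-129360 + \frac{70}{79}} = \sqrt{- \frac{10219370}{79}} = \frac{i \sqrt{807330230}}{79}$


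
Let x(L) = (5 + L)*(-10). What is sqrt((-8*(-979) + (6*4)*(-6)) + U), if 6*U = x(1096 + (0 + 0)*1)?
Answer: sqrt(5853) ≈ 76.505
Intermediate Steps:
x(L) = -50 - 10*L
U = -1835 (U = (-50 - 10*(1096 + (0 + 0)*1))/6 = (-50 - 10*(1096 + 0*1))/6 = (-50 - 10*(1096 + 0))/6 = (-50 - 10*1096)/6 = (-50 - 10960)/6 = (1/6)*(-11010) = -1835)
sqrt((-8*(-979) + (6*4)*(-6)) + U) = sqrt((-8*(-979) + (6*4)*(-6)) - 1835) = sqrt((7832 + 24*(-6)) - 1835) = sqrt((7832 - 144) - 1835) = sqrt(7688 - 1835) = sqrt(5853)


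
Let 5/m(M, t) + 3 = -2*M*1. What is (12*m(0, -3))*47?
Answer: -940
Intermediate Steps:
m(M, t) = 5/(-3 - 2*M) (m(M, t) = 5/(-3 - 2*M*1) = 5/(-3 - 2*M))
(12*m(0, -3))*47 = (12*(-5/(3 + 2*0)))*47 = (12*(-5/(3 + 0)))*47 = (12*(-5/3))*47 = -20*47 = -940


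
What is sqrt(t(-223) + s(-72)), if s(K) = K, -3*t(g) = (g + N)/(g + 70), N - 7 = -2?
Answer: I*sqrt(1696566)/153 ≈ 8.5132*I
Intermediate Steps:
N = 5 (N = 7 - 2 = 5)
t(g) = -(5 + g)/(3*(70 + g)) (t(g) = -(g + 5)/(3*(g + 70)) = -(5 + g)/(3*(70 + g)))
sqrt(t(-223) + s(-72)) = sqrt((-5 - 1*(-223))/(3*(70 - 223)) - 72) = sqrt((1/3)*(-5 + 223)/(-153) - 72) = sqrt((1/3)*(-1/153)*218 - 72) = sqrt(-218/459 - 72) = sqrt(-33266/459) = I*sqrt(1696566)/153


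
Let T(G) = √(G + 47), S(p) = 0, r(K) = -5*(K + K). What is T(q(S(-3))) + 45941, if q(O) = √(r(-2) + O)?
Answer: 45941 + √(47 + 2*√5) ≈ 45948.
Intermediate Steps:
r(K) = -10*K
q(O) = √(20 + O) (q(O) = √(-10*(-2) + O) = √(20 + O))
T(G) = √(47 + G)
T(q(S(-3))) + 45941 = √(47 + √(20 + 0)) + 45941 = √(47 + √20) + 45941 = √(47 + 2*√5) + 45941 = 45941 + √(47 + 2*√5)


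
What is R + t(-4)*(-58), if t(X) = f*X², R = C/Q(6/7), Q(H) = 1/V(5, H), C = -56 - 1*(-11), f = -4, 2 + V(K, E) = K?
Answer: 3577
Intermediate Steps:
V(K, E) = -2 + K
C = -45 (C = -56 + 11 = -45)
Q(H) = ⅓ (Q(H) = 1/(-2 + 5) = 1/3 = ⅓)
R = -135 (R = -45/⅓ = -45*3 = -135)
t(X) = -4*X²
R + t(-4)*(-58) = -135 - 4*(-4)²*(-58) = -135 - 4*16*(-58) = -135 - 64*(-58) = -135 + 3712 = 3577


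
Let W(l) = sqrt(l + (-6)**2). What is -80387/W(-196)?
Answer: 80387*I*sqrt(10)/40 ≈ 6355.1*I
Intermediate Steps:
W(l) = sqrt(36 + l) (W(l) = sqrt(l + 36) = sqrt(36 + l))
-80387/W(-196) = -80387/sqrt(36 - 196) = -80387*(-I*sqrt(10)/40) = -(-80387)*I*sqrt(10)/40 = 80387*I*sqrt(10)/40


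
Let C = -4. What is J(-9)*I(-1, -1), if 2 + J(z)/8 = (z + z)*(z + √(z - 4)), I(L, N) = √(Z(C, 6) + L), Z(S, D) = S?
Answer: 144*√65 + 1280*I*√5 ≈ 1161.0 + 2862.2*I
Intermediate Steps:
I(L, N) = √(-4 + L)
J(z) = -16 + 16*z*(z + √(-4 + z)) (J(z) = -16 + 8*((z + z)*(z + √(z - 4))) = -16 + 8*((2*z)*(z + √(-4 + z))) = -16 + 8*(2*z*(z + √(-4 + z))) = -16 + 16*z*(z + √(-4 + z)))
J(-9)*I(-1, -1) = (-16 + 16*(-9)² + 16*(-9)*√(-4 - 9))*√(-4 - 1) = (-16 + 16*81 + 16*(-9)*√(-13))*√(-5) = (-16 + 1296 + 16*(-9)*(I*√13))*(I*√5) = (-16 + 1296 - 144*I*√13)*(I*√5) = (1280 - 144*I*√13)*(I*√5) = I*√5*(1280 - 144*I*√13)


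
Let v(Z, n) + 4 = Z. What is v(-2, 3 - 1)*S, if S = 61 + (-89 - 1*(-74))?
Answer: -276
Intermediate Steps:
v(Z, n) = -4 + Z
S = 46 (S = 61 + (-89 + 74) = 61 - 15 = 46)
v(-2, 3 - 1)*S = (-4 - 2)*46 = -6*46 = -276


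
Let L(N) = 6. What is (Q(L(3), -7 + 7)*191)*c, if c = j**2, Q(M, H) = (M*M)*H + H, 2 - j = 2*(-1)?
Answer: 0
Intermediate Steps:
j = 4 (j = 2 - 2*(-1) = 2 - 1*(-2) = 2 + 2 = 4)
Q(M, H) = H + H*M**2 (Q(M, H) = M**2*H + H = H*M**2 + H = H + H*M**2)
c = 16 (c = 4**2 = 16)
(Q(L(3), -7 + 7)*191)*c = (((-7 + 7)*(1 + 6**2))*191)*16 = ((0*(1 + 36))*191)*16 = ((0*37)*191)*16 = (0*191)*16 = 0*16 = 0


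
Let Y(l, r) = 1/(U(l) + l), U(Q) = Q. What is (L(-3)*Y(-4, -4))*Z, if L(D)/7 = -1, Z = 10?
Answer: 35/4 ≈ 8.7500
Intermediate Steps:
L(D) = -7 (L(D) = 7*(-1) = -7)
Y(l, r) = 1/(2*l) (Y(l, r) = 1/(l + l) = 1/(2*l))
(L(-3)*Y(-4, -4))*Z = -7/(2*(-4))*10 = -7*(-1)/(2*4)*10 = -7*(-⅛)*10 = (7/8)*10 = 35/4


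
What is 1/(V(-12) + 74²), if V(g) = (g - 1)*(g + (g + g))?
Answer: 1/5944 ≈ 0.00016824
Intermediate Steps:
V(g) = 3*g*(-1 + g) (V(g) = (-1 + g)*(g + 2*g) = (-1 + g)*(3*g) = 3*g*(-1 + g))
1/(V(-12) + 74²) = 1/(3*(-12)*(-1 - 12) + 74²) = 1/(3*(-12)*(-13) + 5476) = 1/(468 + 5476) = 1/5944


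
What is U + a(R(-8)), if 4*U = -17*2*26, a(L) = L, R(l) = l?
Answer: -229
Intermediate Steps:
U = -221 (U = (-17*2*26)/4 = (-34*26)/4 = (¼)*(-884) = -221)
U + a(R(-8)) = -221 - 8 = -229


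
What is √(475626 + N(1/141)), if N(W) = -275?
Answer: √475351 ≈ 689.46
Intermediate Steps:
√(475626 + N(1/141)) = √(475626 - 275) = √475351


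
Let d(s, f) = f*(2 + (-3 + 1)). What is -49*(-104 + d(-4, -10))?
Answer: 5096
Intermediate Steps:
d(s, f) = 0 (d(s, f) = f*(2 - 2) = f*0 = 0)
-49*(-104 + d(-4, -10)) = -49*(-104 + 0) = -49*(-104) = 5096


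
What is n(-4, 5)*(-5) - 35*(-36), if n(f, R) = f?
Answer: 1280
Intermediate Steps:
n(-4, 5)*(-5) - 35*(-36) = -4*(-5) - 35*(-36) = 20 + 1260 = 1280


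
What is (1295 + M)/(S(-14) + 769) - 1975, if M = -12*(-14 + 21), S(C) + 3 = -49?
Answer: -1414864/717 ≈ -1973.3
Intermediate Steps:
S(C) = -52 (S(C) = -3 - 49 = -52)
M = -84 (M = -12*7 = -84)
(1295 + M)/(S(-14) + 769) - 1975 = (1295 - 84)/(-52 + 769) - 1975 = 1211/717 - 1975 = -1414864/717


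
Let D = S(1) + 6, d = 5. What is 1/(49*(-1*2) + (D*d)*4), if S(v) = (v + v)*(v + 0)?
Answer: 1/62 ≈ 0.016129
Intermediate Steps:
S(v) = 2*v² (S(v) = (2*v)*v = 2*v²)
D = 8 (D = 2*1² + 6 = 2*1 + 6 = 2 + 6 = 8)
1/(49*(-1*2) + (D*d)*4) = 1/(49*(-1*2) + (8*5)*4) = 1/(49*(-2) + 40*4) = 1/(-98 + 160) = 1/62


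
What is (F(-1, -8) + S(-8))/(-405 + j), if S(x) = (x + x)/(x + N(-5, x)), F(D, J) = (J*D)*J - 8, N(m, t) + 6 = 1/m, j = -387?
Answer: 629/7029 ≈ 0.089486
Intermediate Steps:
N(m, t) = -6 + 1/m
F(D, J) = -8 + D*J² (F(D, J) = (D*J)*J - 8 = D*J² - 8 = -8 + D*J²)
S(x) = 2*x/(-31/5 + x) (S(x) = (x + x)/(x + (-6 + 1/(-5))) = (2*x)/(x + (-6 - ⅕)) = (2*x)/(x - 31/5) = (2*x)/(-31/5 + x) = 2*x/(-31/5 + x))
(F(-1, -8) + S(-8))/(-405 + j) = ((-8 - 1*(-8)²) + 10*(-8)/(-31 + 5*(-8)))/(-405 - 387) = ((-8 - 1*64) + 10*(-8)/(-31 - 40))/(-792) = ((-8 - 64) + 10*(-8)/(-71))*(-1/792) = (-72 + 10*(-8)*(-1/71))*(-1/792) = (-72 + 80/71)*(-1/792) = -5032/71*(-1/792) = 629/7029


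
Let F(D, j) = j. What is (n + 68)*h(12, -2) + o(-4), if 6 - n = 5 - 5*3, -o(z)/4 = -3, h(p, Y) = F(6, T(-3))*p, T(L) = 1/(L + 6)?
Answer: 348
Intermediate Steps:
T(L) = 1/(6 + L)
h(p, Y) = p/3 (h(p, Y) = p/(6 - 3) = p/3)
o(z) = 12 (o(z) = -4*(-3) = 12)
n = 16 (n = 6 - (5 - 5*3) = 6 - (5 - 15) = 6 - 1*(-10) = 6 + 10 = 16)
(n + 68)*h(12, -2) + o(-4) = (16 + 68)*((1/3)*12) + 12 = 84*4 + 12 = 336 + 12 = 348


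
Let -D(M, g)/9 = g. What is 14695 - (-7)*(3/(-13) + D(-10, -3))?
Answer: 193471/13 ≈ 14882.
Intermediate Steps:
D(M, g) = -9*g
14695 - (-7)*(3/(-13) + D(-10, -3)) = 14695 - (-7)*(3/(-13) - 9*(-3)) = 14695 - (-7)*(3*(-1/13) + 27) = 14695 - (-7)*(-3/13 + 27) = 14695 - (-7)*348/13 = 14695 - 1*(-2436/13) = 14695 + 2436/13 = 193471/13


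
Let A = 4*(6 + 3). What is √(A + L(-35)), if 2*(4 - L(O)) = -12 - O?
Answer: √114/2 ≈ 5.3385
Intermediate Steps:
L(O) = 10 + O/2 (L(O) = 4 - (-12 - O)/2 = 4 + (6 + O/2) = 10 + O/2)
A = 36 (A = 4*9 = 36)
√(A + L(-35)) = √(36 + (10 + (½)*(-35))) = √(36 + (10 - 35/2)) = √(36 - 15/2) = √(57/2) = √114/2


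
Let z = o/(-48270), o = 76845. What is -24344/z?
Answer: 78338992/5123 ≈ 15292.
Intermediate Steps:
z = -5123/3218 (z = 76845/(-48270) = 76845*(-1/48270) = -5123/3218 ≈ -1.5920)
-24344/z = -24344/(-5123/3218) = -24344*(-3218/5123) = 78338992/5123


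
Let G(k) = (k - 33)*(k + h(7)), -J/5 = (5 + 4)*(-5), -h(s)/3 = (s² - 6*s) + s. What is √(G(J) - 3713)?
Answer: 67*√7 ≈ 177.27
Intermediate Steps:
h(s) = -3*s² + 15*s (h(s) = -3*((s² - 6*s) + s) = -3*(s² - 5*s) = -3*s² + 15*s)
J = 225 (J = -5*(5 + 4)*(-5) = -45*(-5) = -5*(-45) = 225)
G(k) = (-42 + k)*(-33 + k) (G(k) = (k - 33)*(k + 3*7*(5 - 1*7)) = (-33 + k)*(k + 3*7*(5 - 7)) = (-33 + k)*(k + 3*7*(-2)) = (-33 + k)*(k - 42) = (-33 + k)*(-42 + k) = (-42 + k)*(-33 + k))
√(G(J) - 3713) = √((1386 + 225² - 75*225) - 3713) = √((1386 + 50625 - 16875) - 3713) = √(35136 - 3713) = √31423 = 67*√7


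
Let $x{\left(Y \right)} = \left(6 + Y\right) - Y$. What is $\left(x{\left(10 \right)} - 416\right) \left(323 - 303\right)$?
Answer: $-8200$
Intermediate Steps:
$x{\left(Y \right)} = 6$
$\left(x{\left(10 \right)} - 416\right) \left(323 - 303\right) = \left(6 - 416\right) \left(323 - 303\right) = \left(-410\right) 20 = -8200$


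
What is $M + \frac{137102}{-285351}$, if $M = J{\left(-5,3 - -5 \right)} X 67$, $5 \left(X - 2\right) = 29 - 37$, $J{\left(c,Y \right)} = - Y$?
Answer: $- \frac{306581782}{1426755} \approx -214.88$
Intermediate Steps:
$X = \frac{2}{5}$ ($X = 2 + \frac{29 - 37}{5} = 2 + \frac{1}{5} \left(-8\right) = 2 - \frac{8}{5} = \frac{2}{5} \approx 0.4$)
$M = - \frac{1072}{5}$ ($M = - (3 - -5) \frac{2}{5} \cdot 67 = - (3 + 5) \frac{2}{5} \cdot 67 = \left(-1\right) 8 \cdot \frac{2}{5} \cdot 67 = \left(-8\right) \frac{2}{5} \cdot 67 = \left(- \frac{16}{5}\right) 67 = - \frac{1072}{5} \approx -214.4$)
$M + \frac{137102}{-285351} = - \frac{1072}{5} + \frac{137102}{-285351} = - \frac{1072}{5} + 137102 \left(- \frac{1}{285351}\right) = - \frac{1072}{5} - \frac{137102}{285351} = - \frac{306581782}{1426755}$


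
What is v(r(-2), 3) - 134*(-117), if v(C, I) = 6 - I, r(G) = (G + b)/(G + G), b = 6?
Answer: 15681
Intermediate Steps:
r(G) = (6 + G)/(2*G) (r(G) = (G + 6)/(G + G) = (6 + G)/((2*G)) = (6 + G)*(1/(2*G)) = (6 + G)/(2*G))
v(r(-2), 3) - 134*(-117) = (6 - 1*3) - 134*(-117) = (6 - 3) + 15678 = 3 + 15678 = 15681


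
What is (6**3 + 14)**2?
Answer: 52900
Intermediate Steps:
(6**3 + 14)**2 = (216 + 14)**2 = 230**2 = 52900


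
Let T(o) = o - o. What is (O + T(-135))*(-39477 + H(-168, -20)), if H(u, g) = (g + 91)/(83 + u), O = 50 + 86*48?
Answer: -14019763648/85 ≈ -1.6494e+8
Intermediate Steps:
T(o) = 0
O = 4178 (O = 50 + 4128 = 4178)
H(u, g) = (91 + g)/(83 + u)
(O + T(-135))*(-39477 + H(-168, -20)) = (4178 + 0)*(-39477 + (91 - 20)/(83 - 168)) = 4178*(-39477 + 71/(-85)) = 4178*(-39477 - 1/85*71) = 4178*(-39477 - 71/85) = 4178*(-3355616/85) = -14019763648/85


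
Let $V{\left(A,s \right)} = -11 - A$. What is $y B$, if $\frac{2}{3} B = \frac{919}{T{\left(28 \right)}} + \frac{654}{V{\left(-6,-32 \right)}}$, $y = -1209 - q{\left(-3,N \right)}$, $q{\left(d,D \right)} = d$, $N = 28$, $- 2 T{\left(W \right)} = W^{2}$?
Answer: $\frac{472082067}{1960} \approx 2.4086 \cdot 10^{5}$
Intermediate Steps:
$T{\left(W \right)} = - \frac{W^{2}}{2}$
$y = -1206$ ($y = -1209 - -3 = -1209 + 3 = -1206$)
$B = - \frac{782889}{3920}$ ($B = \frac{3 \left(\frac{919}{\left(- \frac{1}{2}\right) 28^{2}} + \frac{654}{-11 - -6}\right)}{2} = \frac{3 \left(\frac{919}{\left(- \frac{1}{2}\right) 784} + \frac{654}{-11 + 6}\right)}{2} = \frac{3 \left(\frac{919}{-392} + \frac{654}{-5}\right)}{2} = \frac{3 \left(919 \left(- \frac{1}{392}\right) + 654 \left(- \frac{1}{5}\right)\right)}{2} = \frac{3 \left(- \frac{919}{392} - \frac{654}{5}\right)}{2} = \frac{3}{2} \left(- \frac{260963}{1960}\right) = - \frac{782889}{3920} \approx -199.72$)
$y B = \left(-1206\right) \left(- \frac{782889}{3920}\right) = \frac{472082067}{1960}$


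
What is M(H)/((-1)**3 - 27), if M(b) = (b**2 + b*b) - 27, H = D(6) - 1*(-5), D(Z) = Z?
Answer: -215/28 ≈ -7.6786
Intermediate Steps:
H = 11 (H = 6 - 1*(-5) = 6 + 5 = 11)
M(b) = -27 + 2*b**2 (M(b) = (b**2 + b**2) - 27 = 2*b**2 - 27 = -27 + 2*b**2)
M(H)/((-1)**3 - 27) = (-27 + 2*11**2)/((-1)**3 - 27) = (-27 + 2*121)/(-1 - 27) = (-27 + 242)/(-28) = -1/28*215 = -215/28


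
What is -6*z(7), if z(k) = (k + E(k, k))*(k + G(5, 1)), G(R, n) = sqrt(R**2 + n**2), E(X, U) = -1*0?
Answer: -294 - 42*sqrt(26) ≈ -508.16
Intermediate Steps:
E(X, U) = 0
z(k) = k*(k + sqrt(26)) (z(k) = (k + 0)*(k + sqrt(5**2 + 1**2)) = k*(k + sqrt(25 + 1)) = k*(k + sqrt(26)))
-6*z(7) = -42*(7 + sqrt(26)) = -6*(49 + 7*sqrt(26)) = -294 - 42*sqrt(26)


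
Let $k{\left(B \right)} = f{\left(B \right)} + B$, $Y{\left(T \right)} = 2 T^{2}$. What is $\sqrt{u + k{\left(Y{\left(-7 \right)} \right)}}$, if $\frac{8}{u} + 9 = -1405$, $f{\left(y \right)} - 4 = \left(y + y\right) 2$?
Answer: $\frac{3 \sqrt{27435842}}{707} \approx 22.226$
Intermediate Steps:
$f{\left(y \right)} = 4 + 4 y$ ($f{\left(y \right)} = 4 + \left(y + y\right) 2 = 4 + 2 y 2 = 4 + 4 y$)
$k{\left(B \right)} = 4 + 5 B$ ($k{\left(B \right)} = \left(4 + 4 B\right) + B = 4 + 5 B$)
$u = - \frac{4}{707}$ ($u = \frac{8}{-9 - 1405} = \frac{8}{-1414} = 8 \left(- \frac{1}{1414}\right) = - \frac{4}{707} \approx -0.0056577$)
$\sqrt{u + k{\left(Y{\left(-7 \right)} \right)}} = \sqrt{- \frac{4}{707} + \left(4 + 5 \cdot 2 \left(-7\right)^{2}\right)} = \sqrt{- \frac{4}{707} + \left(4 + 5 \cdot 2 \cdot 49\right)} = \sqrt{- \frac{4}{707} + \left(4 + 5 \cdot 98\right)} = \sqrt{- \frac{4}{707} + \left(4 + 490\right)} = \sqrt{- \frac{4}{707} + 494} = \sqrt{\frac{349254}{707}} = \frac{3 \sqrt{27435842}}{707}$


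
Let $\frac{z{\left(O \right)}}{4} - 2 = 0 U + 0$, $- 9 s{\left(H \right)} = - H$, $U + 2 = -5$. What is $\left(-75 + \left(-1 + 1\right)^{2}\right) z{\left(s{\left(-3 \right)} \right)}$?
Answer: $-600$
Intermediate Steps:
$U = -7$ ($U = -2 - 5 = -7$)
$s{\left(H \right)} = \frac{H}{9}$ ($s{\left(H \right)} = - \frac{\left(-1\right) H}{9} = \frac{H}{9}$)
$z{\left(O \right)} = 8$ ($z{\left(O \right)} = 8 + 4 \left(0 \left(-7\right) + 0\right) = 8 + 4 \left(0 + 0\right) = 8 + 4 \cdot 0 = 8 + 0 = 8$)
$\left(-75 + \left(-1 + 1\right)^{2}\right) z{\left(s{\left(-3 \right)} \right)} = \left(-75 + \left(-1 + 1\right)^{2}\right) 8 = \left(-75 + 0^{2}\right) 8 = \left(-75 + 0\right) 8 = \left(-75\right) 8 = -600$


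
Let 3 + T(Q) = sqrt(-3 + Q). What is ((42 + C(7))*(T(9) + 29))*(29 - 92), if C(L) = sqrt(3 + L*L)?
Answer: -126*(21 + sqrt(13))*(26 + sqrt(6)) ≈ -88202.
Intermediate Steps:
T(Q) = -3 + sqrt(-3 + Q)
C(L) = sqrt(3 + L**2)
((42 + C(7))*(T(9) + 29))*(29 - 92) = ((42 + sqrt(3 + 7**2))*((-3 + sqrt(-3 + 9)) + 29))*(29 - 92) = ((42 + sqrt(3 + 49))*((-3 + sqrt(6)) + 29))*(-63) = ((42 + sqrt(52))*(26 + sqrt(6)))*(-63) = ((42 + 2*sqrt(13))*(26 + sqrt(6)))*(-63) = ((26 + sqrt(6))*(42 + 2*sqrt(13)))*(-63) = -63*(26 + sqrt(6))*(42 + 2*sqrt(13))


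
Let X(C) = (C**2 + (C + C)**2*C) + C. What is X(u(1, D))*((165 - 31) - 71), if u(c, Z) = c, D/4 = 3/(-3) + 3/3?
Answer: 378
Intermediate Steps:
D = 0 (D = 4*(3/(-3) + 3/3) = 4*(3*(-1/3) + 3*(1/3)) = 4*(-1 + 1) = 4*0 = 0)
X(C) = C + C**2 + 4*C**3 (X(C) = (C**2 + (2*C)**2*C) + C = (C**2 + (4*C**2)*C) + C = (C**2 + 4*C**3) + C = C + C**2 + 4*C**3)
X(u(1, D))*((165 - 31) - 71) = (1*(1 + 1 + 4*1**2))*((165 - 31) - 71) = (1*(1 + 1 + 4*1))*(134 - 71) = (1*(1 + 1 + 4))*63 = (1*6)*63 = 6*63 = 378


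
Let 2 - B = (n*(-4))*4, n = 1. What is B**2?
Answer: 324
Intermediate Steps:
B = 18 (B = 2 - 1*(-4)*4 = 2 - (-4)*4 = 2 - 1*(-16) = 2 + 16 = 18)
B**2 = 18**2 = 324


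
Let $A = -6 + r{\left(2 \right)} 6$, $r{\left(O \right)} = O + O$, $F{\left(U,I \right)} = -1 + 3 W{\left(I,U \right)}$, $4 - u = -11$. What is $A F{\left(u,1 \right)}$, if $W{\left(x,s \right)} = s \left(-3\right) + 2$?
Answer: $-2340$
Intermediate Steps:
$u = 15$ ($u = 4 - -11 = 4 + 11 = 15$)
$W{\left(x,s \right)} = 2 - 3 s$ ($W{\left(x,s \right)} = - 3 s + 2 = 2 - 3 s$)
$F{\left(U,I \right)} = 5 - 9 U$ ($F{\left(U,I \right)} = -1 + 3 \left(2 - 3 U\right) = -1 - \left(-6 + 9 U\right) = 5 - 9 U$)
$r{\left(O \right)} = 2 O$
$A = 18$ ($A = -6 + 2 \cdot 2 \cdot 6 = -6 + 4 \cdot 6 = -6 + 24 = 18$)
$A F{\left(u,1 \right)} = 18 \left(5 - 135\right) = 18 \left(-130\right) = -2340$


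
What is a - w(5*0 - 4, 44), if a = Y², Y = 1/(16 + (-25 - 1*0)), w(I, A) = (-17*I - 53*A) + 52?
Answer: 179173/81 ≈ 2212.0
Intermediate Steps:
w(I, A) = 52 - 53*A - 17*I (w(I, A) = (-53*A - 17*I) + 52 = 52 - 53*A - 17*I)
Y = -⅑ (Y = 1/(16 + (-25 + 0)) = 1/(16 - 25) = 1/(-9) = -⅑ ≈ -0.11111)
a = 1/81 (a = (-⅑)² = 1/81 ≈ 0.012346)
a - w(5*0 - 4, 44) = 1/81 - (52 - 53*44 - 17*(5*0 - 4)) = 1/81 - (52 - 2332 - 17*(0 - 4)) = 1/81 - (52 - 2332 - 17*(-4)) = 1/81 - (52 - 2332 + 68) = 1/81 - 1*(-2212) = 1/81 + 2212 = 179173/81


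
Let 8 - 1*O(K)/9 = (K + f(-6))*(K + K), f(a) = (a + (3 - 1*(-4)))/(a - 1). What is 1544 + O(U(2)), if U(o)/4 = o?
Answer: 3392/7 ≈ 484.57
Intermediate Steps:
U(o) = 4*o
f(a) = (7 + a)/(-1 + a) (f(a) = (a + (3 + 4))/(-1 + a) = (a + 7)/(-1 + a) = (7 + a)/(-1 + a))
O(K) = 72 - 18*K*(-⅐ + K) (O(K) = 72 - 9*(K + (7 - 6)/(-1 - 6))*(K + K) = 72 - 9*(K + 1/(-7))*2*K = 72 - 9*(K - ⅐*1)*2*K = 72 - 9*(K - ⅐)*2*K = 72 - 9*(-⅐ + K)*2*K = 72 - 18*K*(-⅐ + K))
1544 + O(U(2)) = 1544 + (72 - 18*(4*2)² + 18*(4*2)/7) = 1544 + (72 - 18*8² + (18/7)*8) = 1544 + (72 - 18*64 + 144/7) = 1544 + (72 - 1152 + 144/7) = 1544 - 7416/7 = 3392/7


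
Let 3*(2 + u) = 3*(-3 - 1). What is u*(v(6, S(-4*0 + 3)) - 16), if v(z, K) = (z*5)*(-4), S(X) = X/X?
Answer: 816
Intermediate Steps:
S(X) = 1
v(z, K) = -20*z (v(z, K) = (5*z)*(-4) = -20*z)
u = -6 (u = -2 + (3*(-3 - 1))/3 = -2 + (3*(-4))/3 = -2 + (⅓)*(-12) = -2 - 4 = -6)
u*(v(6, S(-4*0 + 3)) - 16) = -6*(-20*6 - 16) = -6*(-120 - 16) = -6*(-136) = 816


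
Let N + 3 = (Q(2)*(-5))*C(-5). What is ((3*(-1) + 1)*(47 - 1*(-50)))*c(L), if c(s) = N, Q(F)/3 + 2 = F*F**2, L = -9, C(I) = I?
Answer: -86718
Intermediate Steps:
Q(F) = -6 + 3*F**3 (Q(F) = -6 + 3*(F*F**2) = -6 + 3*F**3)
N = 447 (N = -3 + ((-6 + 3*2**3)*(-5))*(-5) = -3 + ((-6 + 3*8)*(-5))*(-5) = -3 + ((-6 + 24)*(-5))*(-5) = -3 + (18*(-5))*(-5) = -3 - 90*(-5) = -3 + 450 = 447)
c(s) = 447
((3*(-1) + 1)*(47 - 1*(-50)))*c(L) = ((3*(-1) + 1)*(47 - 1*(-50)))*447 = ((-3 + 1)*(47 + 50))*447 = -2*97*447 = -194*447 = -86718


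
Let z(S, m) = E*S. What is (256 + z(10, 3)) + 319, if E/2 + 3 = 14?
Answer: 795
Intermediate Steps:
E = 22 (E = -6 + 2*14 = -6 + 28 = 22)
z(S, m) = 22*S
(256 + z(10, 3)) + 319 = (256 + 22*10) + 319 = (256 + 220) + 319 = 476 + 319 = 795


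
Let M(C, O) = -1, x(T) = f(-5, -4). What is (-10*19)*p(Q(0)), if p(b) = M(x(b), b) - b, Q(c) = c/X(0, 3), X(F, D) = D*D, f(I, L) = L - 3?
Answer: 190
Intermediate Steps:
f(I, L) = -3 + L
X(F, D) = D²
x(T) = -7 (x(T) = -3 - 4 = -7)
Q(c) = c/9 (Q(c) = c/(3²) = c/9)
p(b) = -1 - b
(-10*19)*p(Q(0)) = (-10*19)*(-1 - 0/9) = -190*(-1 - 1*0) = -190*(-1 + 0) = -190*(-1) = 190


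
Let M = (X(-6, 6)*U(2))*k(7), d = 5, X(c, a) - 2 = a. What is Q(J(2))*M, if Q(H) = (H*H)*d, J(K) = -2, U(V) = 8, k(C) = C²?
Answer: 62720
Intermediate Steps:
X(c, a) = 2 + a
Q(H) = 5*H² (Q(H) = (H*H)*5 = H²*5 = 5*H²)
M = 3136 (M = ((2 + 6)*8)*7² = (8*8)*49 = 64*49 = 3136)
Q(J(2))*M = (5*(-2)²)*3136 = (5*4)*3136 = 20*3136 = 62720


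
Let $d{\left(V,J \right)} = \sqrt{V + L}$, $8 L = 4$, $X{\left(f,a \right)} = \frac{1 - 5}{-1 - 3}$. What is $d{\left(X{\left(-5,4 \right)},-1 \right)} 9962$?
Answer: $4981 \sqrt{6} \approx 12201.0$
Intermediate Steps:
$X{\left(f,a \right)} = 1$ ($X{\left(f,a \right)} = - \frac{4}{-4} = \left(-4\right) \left(- \frac{1}{4}\right) = 1$)
$L = \frac{1}{2}$ ($L = \frac{1}{8} \cdot 4 = \frac{1}{2} \approx 0.5$)
$d{\left(V,J \right)} = \sqrt{\frac{1}{2} + V}$ ($d{\left(V,J \right)} = \sqrt{V + \frac{1}{2}} = \sqrt{\frac{1}{2} + V}$)
$d{\left(X{\left(-5,4 \right)},-1 \right)} 9962 = \frac{\sqrt{2 + 4 \cdot 1}}{2} \cdot 9962 = \frac{\sqrt{2 + 4}}{2} \cdot 9962 = \frac{\sqrt{6}}{2} \cdot 9962 = 4981 \sqrt{6}$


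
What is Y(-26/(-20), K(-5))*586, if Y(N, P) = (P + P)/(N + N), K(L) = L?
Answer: -29300/13 ≈ -2253.8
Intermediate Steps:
Y(N, P) = P/N (Y(N, P) = (2*P)/((2*N)) = (2*P)*(1/(2*N)) = P/N)
Y(-26/(-20), K(-5))*586 = -5/((-26/(-20)))*586 = -5/((-26*(-1/20)))*586 = -5/13/10*586 = -5*10/13*586 = -50/13*586 = -29300/13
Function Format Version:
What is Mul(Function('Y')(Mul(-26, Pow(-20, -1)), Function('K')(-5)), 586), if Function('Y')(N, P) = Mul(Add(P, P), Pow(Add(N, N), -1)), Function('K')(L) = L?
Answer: Rational(-29300, 13) ≈ -2253.8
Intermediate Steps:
Function('Y')(N, P) = Mul(P, Pow(N, -1)) (Function('Y')(N, P) = Mul(Mul(2, P), Pow(Mul(2, N), -1)) = Mul(Mul(2, P), Mul(Rational(1, 2), Pow(N, -1))) = Mul(P, Pow(N, -1)))
Mul(Function('Y')(Mul(-26, Pow(-20, -1)), Function('K')(-5)), 586) = Mul(Mul(-5, Pow(Mul(-26, Pow(-20, -1)), -1)), 586) = Mul(Mul(-5, Pow(Mul(-26, Rational(-1, 20)), -1)), 586) = Mul(Mul(-5, Pow(Rational(13, 10), -1)), 586) = Mul(Mul(-5, Rational(10, 13)), 586) = Mul(Rational(-50, 13), 586) = Rational(-29300, 13)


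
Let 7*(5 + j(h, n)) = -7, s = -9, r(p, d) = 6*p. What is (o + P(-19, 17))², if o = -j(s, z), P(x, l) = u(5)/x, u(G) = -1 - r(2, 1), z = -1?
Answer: 16129/361 ≈ 44.679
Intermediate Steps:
j(h, n) = -6 (j(h, n) = -5 + (⅐)*(-7) = -5 - 1 = -6)
u(G) = -13 (u(G) = -1 - 6*2 = -1 - 1*12 = -1 - 12 = -13)
P(x, l) = -13/x
o = 6 (o = -1*(-6) = 6)
(o + P(-19, 17))² = (6 - 13/(-19))² = (6 - 13*(-1/19))² = (6 + 13/19)² = (127/19)² = 16129/361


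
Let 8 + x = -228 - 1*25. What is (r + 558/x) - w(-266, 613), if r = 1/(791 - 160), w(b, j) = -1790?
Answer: 32716117/18299 ≈ 1787.9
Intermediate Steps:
x = -261 (x = -8 + (-228 - 1*25) = -8 + (-228 - 25) = -8 - 253 = -261)
r = 1/631 ≈ 0.0015848
(r + 558/x) - w(-266, 613) = (1/631 + 558/(-261)) - 1*(-1790) = (1/631 - 1/261*558) + 1790 = (1/631 - 62/29) + 1790 = -39093/18299 + 1790 = 32716117/18299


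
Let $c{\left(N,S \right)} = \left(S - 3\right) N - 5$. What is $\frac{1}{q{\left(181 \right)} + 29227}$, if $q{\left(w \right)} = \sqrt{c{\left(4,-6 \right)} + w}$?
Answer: $\frac{29227}{854217389} - \frac{2 \sqrt{35}}{854217389} \approx 3.4201 \cdot 10^{-5}$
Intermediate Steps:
$c{\left(N,S \right)} = -5 + N \left(-3 + S\right)$ ($c{\left(N,S \right)} = \left(-3 + S\right) N - 5 = N \left(-3 + S\right) - 5 = -5 + N \left(-3 + S\right)$)
$q{\left(w \right)} = \sqrt{-41 + w}$ ($q{\left(w \right)} = \sqrt{\left(-5 - 12 + 4 \left(-6\right)\right) + w} = \sqrt{\left(-5 - 12 - 24\right) + w} = \sqrt{-41 + w}$)
$\frac{1}{q{\left(181 \right)} + 29227} = \frac{1}{\sqrt{-41 + 181} + 29227} = \frac{1}{\sqrt{140} + 29227} = \frac{1}{2 \sqrt{35} + 29227} = \frac{1}{29227 + 2 \sqrt{35}}$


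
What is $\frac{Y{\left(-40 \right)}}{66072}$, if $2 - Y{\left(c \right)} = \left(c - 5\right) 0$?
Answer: $\frac{1}{33036} \approx 3.027 \cdot 10^{-5}$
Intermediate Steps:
$Y{\left(c \right)} = 2$ ($Y{\left(c \right)} = 2 - \left(c - 5\right) 0 = 2 - \left(-5 + c\right) 0 = 2 - 0 = 2 + 0 = 2$)
$\frac{Y{\left(-40 \right)}}{66072} = \frac{2}{66072} = 2 \cdot \frac{1}{66072} = \frac{1}{33036}$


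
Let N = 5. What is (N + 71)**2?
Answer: 5776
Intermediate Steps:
(N + 71)**2 = (5 + 71)**2 = 76**2 = 5776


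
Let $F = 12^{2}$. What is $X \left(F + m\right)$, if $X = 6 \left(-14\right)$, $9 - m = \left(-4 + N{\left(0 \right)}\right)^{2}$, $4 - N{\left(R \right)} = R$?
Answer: $-12852$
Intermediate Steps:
$N{\left(R \right)} = 4 - R$
$F = 144$
$m = 9$ ($m = 9 - \left(-4 + \left(4 - 0\right)\right)^{2} = 9 - \left(-4 + \left(4 + 0\right)\right)^{2} = 9 - \left(-4 + 4\right)^{2} = 9 - 0^{2} = 9 - 0 = 9 + 0 = 9$)
$X = -84$
$X \left(F + m\right) = - 84 \left(144 + 9\right) = \left(-84\right) 153 = -12852$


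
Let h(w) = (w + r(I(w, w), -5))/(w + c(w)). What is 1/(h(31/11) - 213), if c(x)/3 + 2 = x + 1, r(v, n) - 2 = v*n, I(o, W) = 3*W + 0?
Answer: -91/19795 ≈ -0.0045971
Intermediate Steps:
I(o, W) = 3*W
r(v, n) = 2 + n*v (r(v, n) = 2 + v*n = 2 + n*v)
c(x) = -3 + 3*x (c(x) = -6 + 3*(x + 1) = -6 + 3*(1 + x) = -6 + (3 + 3*x) = -3 + 3*x)
h(w) = (2 - 14*w)/(-3 + 4*w) (h(w) = (w + (2 - 15*w))/(w + (-3 + 3*w)) = (w + (2 - 15*w))/(-3 + 4*w) = (2 - 14*w)/(-3 + 4*w))
1/(h(31/11) - 213) = 1/(2*(1 - 217/11)/(-3 + 4*(31/11)) - 213) = 1/(2*(1 - 217/11)/(-3 + 4*(31*(1/11))) - 213) = 1/(2*(1 - 7*31/11)/(-3 + 4*(31/11)) - 213) = 1/(2*(1 - 217/11)/(-3 + 124/11) - 213) = 1/(2*(-206/11)/(91/11) - 213) = 1/(2*(11/91)*(-206/11) - 213) = 1/(-412/91 - 213) = 1/(-19795/91) = -91/19795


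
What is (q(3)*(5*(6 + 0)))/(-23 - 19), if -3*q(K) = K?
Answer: 5/7 ≈ 0.71429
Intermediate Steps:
q(K) = -K/3
(q(3)*(5*(6 + 0)))/(-23 - 19) = ((-⅓*3)*(5*(6 + 0)))/(-23 - 19) = -5*6/(-42) = -1*30*(-1/42) = -30*(-1/42) = 5/7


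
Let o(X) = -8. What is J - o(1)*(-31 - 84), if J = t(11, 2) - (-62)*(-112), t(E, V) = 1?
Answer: -7863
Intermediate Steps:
J = -6943 (J = 1 - (-62)*(-112) = 1 - 62*112 = 1 - 6944 = -6943)
J - o(1)*(-31 - 84) = -6943 - (-8)*(-31 - 84) = -6943 - (-8)*(-115) = -6943 - 1*920 = -6943 - 920 = -7863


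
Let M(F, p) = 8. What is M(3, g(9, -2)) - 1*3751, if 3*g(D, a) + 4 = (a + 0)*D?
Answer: -3743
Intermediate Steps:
g(D, a) = -4/3 + D*a/3 (g(D, a) = -4/3 + ((a + 0)*D)/3 = -4/3 + (a*D)/3 = -4/3 + (D*a)/3 = -4/3 + D*a/3)
M(3, g(9, -2)) - 1*3751 = 8 - 1*3751 = 8 - 3751 = -3743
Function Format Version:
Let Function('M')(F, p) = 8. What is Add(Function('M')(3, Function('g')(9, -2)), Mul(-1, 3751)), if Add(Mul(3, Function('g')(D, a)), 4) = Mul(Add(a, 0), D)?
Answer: -3743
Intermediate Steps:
Function('g')(D, a) = Add(Rational(-4, 3), Mul(Rational(1, 3), D, a)) (Function('g')(D, a) = Add(Rational(-4, 3), Mul(Rational(1, 3), Mul(Add(a, 0), D))) = Add(Rational(-4, 3), Mul(Rational(1, 3), Mul(a, D))) = Add(Rational(-4, 3), Mul(Rational(1, 3), Mul(D, a))) = Add(Rational(-4, 3), Mul(Rational(1, 3), D, a)))
Add(Function('M')(3, Function('g')(9, -2)), Mul(-1, 3751)) = Add(8, Mul(-1, 3751)) = Add(8, -3751) = -3743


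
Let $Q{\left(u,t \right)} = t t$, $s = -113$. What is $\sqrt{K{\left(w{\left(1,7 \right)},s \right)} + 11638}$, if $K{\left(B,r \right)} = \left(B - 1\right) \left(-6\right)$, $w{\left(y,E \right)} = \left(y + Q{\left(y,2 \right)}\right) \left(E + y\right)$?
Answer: $2 \sqrt{2851} \approx 106.79$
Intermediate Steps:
$Q{\left(u,t \right)} = t^{2}$
$w{\left(y,E \right)} = \left(4 + y\right) \left(E + y\right)$ ($w{\left(y,E \right)} = \left(y + 2^{2}\right) \left(E + y\right) = \left(y + 4\right) \left(E + y\right) = \left(4 + y\right) \left(E + y\right)$)
$K{\left(B,r \right)} = 6 - 6 B$ ($K{\left(B,r \right)} = \left(-1 + B\right) \left(-6\right) = 6 - 6 B$)
$\sqrt{K{\left(w{\left(1,7 \right)},s \right)} + 11638} = \sqrt{\left(6 - 6 \left(1^{2} + 4 \cdot 7 + 4 \cdot 1 + 7 \cdot 1\right)\right) + 11638} = \sqrt{\left(6 - 6 \left(1 + 28 + 4 + 7\right)\right) + 11638} = \sqrt{\left(6 - 240\right) + 11638} = \sqrt{-234 + 11638} = \sqrt{11404} = 2 \sqrt{2851}$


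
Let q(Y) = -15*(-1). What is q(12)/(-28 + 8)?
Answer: -¾ ≈ -0.75000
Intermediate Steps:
q(Y) = 15
q(12)/(-28 + 8) = 15/(-28 + 8) = 15/(-20) = -1/20*15 = -¾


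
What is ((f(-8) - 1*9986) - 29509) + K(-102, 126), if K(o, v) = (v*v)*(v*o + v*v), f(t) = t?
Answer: 47969521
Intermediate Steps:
K(o, v) = v²*(v² + o*v) (K(o, v) = v²*(o*v + v²) = v²*(v² + o*v))
((f(-8) - 1*9986) - 29509) + K(-102, 126) = ((-8 - 1*9986) - 29509) + 126³*(-102 + 126) = ((-8 - 9986) - 29509) + 2000376*24 = (-9994 - 29509) + 48009024 = -39503 + 48009024 = 47969521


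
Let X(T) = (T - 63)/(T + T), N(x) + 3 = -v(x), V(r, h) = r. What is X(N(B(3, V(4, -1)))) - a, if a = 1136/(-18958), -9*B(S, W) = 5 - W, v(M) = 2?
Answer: 325126/47395 ≈ 6.8599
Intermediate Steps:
B(S, W) = -5/9 + W/9 (B(S, W) = -(5 - W)/9 = -5/9 + W/9)
a = -568/9479 (a = 1136*(-1/18958) = -568/9479 ≈ -0.059922)
N(x) = -5 (N(x) = -3 - 1*2 = -3 - 2 = -5)
X(T) = (-63 + T)/(2*T) (X(T) = (-63 + T)/((2*T)) = (-63 + T)*(1/(2*T)) = (-63 + T)/(2*T))
X(N(B(3, V(4, -1)))) - a = (½)*(-63 - 5)/(-5) - 1*(-568/9479) = (½)*(-⅕)*(-68) + 568/9479 = 34/5 + 568/9479 = 325126/47395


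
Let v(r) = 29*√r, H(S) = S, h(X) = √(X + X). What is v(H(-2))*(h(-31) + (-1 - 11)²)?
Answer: -58*√31 + 4176*I*√2 ≈ -322.93 + 5905.8*I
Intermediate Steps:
h(X) = √2*√X (h(X) = √(2*X) = √2*√X)
v(H(-2))*(h(-31) + (-1 - 11)²) = (29*√(-2))*(√2*√(-31) + (-1 - 11)²) = (29*(I*√2))*(√2*(I*√31) + (-12)²) = (29*I*√2)*(I*√62 + 144) = (29*I*√2)*(144 + I*√62) = 29*I*√2*(144 + I*√62)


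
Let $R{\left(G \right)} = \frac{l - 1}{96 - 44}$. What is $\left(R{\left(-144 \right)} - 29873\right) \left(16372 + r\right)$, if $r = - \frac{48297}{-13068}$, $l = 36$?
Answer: $- \frac{36935057228897}{75504} \approx -4.8918 \cdot 10^{8}$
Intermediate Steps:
$R{\left(G \right)} = \frac{35}{52}$ ($R{\left(G \right)} = \frac{36 - 1}{96 - 44} = \frac{35}{52}$)
$r = \frac{16099}{4356}$ ($r = \left(-48297\right) \left(- \frac{1}{13068}\right) = \frac{16099}{4356} \approx 3.6958$)
$\left(R{\left(-144 \right)} - 29873\right) \left(16372 + r\right) = \left(\frac{35}{52} - 29873\right) \left(16372 + \frac{16099}{4356}\right) = \left(- \frac{1553361}{52}\right) \frac{71332531}{4356} = - \frac{36935057228897}{75504}$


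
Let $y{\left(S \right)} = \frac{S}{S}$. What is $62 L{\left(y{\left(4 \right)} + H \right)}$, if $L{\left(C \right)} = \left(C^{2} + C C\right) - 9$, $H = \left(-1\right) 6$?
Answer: $2542$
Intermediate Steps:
$y{\left(S \right)} = 1$
$H = -6$
$L{\left(C \right)} = -9 + 2 C^{2}$ ($L{\left(C \right)} = \left(C^{2} + C^{2}\right) - 9 = 2 C^{2} - 9 = -9 + 2 C^{2}$)
$62 L{\left(y{\left(4 \right)} + H \right)} = 62 \left(-9 + 2 \left(1 - 6\right)^{2}\right) = 62 \left(-9 + 2 \left(-5\right)^{2}\right) = 62 \left(-9 + 2 \cdot 25\right) = 62 \left(-9 + 50\right) = 62 \cdot 41 = 2542$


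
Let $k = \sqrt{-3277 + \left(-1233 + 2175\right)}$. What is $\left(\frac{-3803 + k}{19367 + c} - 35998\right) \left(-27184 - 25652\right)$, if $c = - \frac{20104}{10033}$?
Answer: $\frac{369537828134669460}{194289007} - \frac{530103588 i \sqrt{2335}}{194289007} \approx 1.902 \cdot 10^{9} - 131.84 i$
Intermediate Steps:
$c = - \frac{20104}{10033}$ ($c = \left(-20104\right) \frac{1}{10033} = - \frac{20104}{10033} \approx -2.0038$)
$k = i \sqrt{2335}$ ($k = \sqrt{-3277 + 942} = \sqrt{-2335} = i \sqrt{2335} \approx 48.322 i$)
$\left(\frac{-3803 + k}{19367 + c} - 35998\right) \left(-27184 - 25652\right) = \left(\frac{-3803 + i \sqrt{2335}}{19367 - \frac{20104}{10033}} - 35998\right) \left(-27184 - 25652\right) = \left(\frac{-3803 + i \sqrt{2335}}{\frac{194289007}{10033}} - 35998\right) \left(-52836\right) = \left(\left(-3803 + i \sqrt{2335}\right) \frac{10033}{194289007} - 35998\right) \left(-52836\right) = \left(\left(- \frac{38155499}{194289007} + \frac{10033 i \sqrt{2335}}{194289007}\right) - 35998\right) \left(-52836\right) = \left(- \frac{6994053829485}{194289007} + \frac{10033 i \sqrt{2335}}{194289007}\right) \left(-52836\right) = \frac{369537828134669460}{194289007} - \frac{530103588 i \sqrt{2335}}{194289007}$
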